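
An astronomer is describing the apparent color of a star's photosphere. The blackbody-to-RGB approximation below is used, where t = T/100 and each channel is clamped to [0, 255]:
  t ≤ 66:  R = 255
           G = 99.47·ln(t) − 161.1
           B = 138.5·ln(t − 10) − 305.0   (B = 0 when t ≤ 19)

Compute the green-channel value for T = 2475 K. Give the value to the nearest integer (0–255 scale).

t = 2475/100 = 24.75; the t ≤ 66 branch applies.
G = 99.47·ln 24.75 − 161.1 = 99.47·3.2088 − 161.1 = 158.082.
Rounded: 158.

158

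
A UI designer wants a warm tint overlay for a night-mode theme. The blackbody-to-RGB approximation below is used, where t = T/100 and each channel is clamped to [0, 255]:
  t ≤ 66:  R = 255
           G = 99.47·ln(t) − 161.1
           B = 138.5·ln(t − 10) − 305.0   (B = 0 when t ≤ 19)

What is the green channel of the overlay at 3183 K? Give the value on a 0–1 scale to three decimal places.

t = 3183/100 = 31.83; the t ≤ 66 branch applies.
G = 99.47·ln 31.83 − 161.1 = 99.47·3.4604 − 161.1 = 183.107.
On a 0–1 scale: 183.107/255 = 0.7181 → 0.718.

0.718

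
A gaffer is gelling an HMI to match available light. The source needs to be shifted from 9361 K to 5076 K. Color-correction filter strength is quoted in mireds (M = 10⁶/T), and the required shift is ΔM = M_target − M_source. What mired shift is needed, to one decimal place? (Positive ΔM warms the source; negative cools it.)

M_source = 10⁶/9361 = 106.826; M_target = 10⁶/5076 = 197.006.
ΔM = 197.006 − 106.826 = 90.179 → +90.2 mireds, a warming shift.

+90.2 mireds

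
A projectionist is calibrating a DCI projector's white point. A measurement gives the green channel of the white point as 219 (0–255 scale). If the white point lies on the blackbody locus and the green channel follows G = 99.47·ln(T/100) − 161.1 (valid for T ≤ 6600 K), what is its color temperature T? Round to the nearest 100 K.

4600 K

ln t = (219 + 161.1) / 99.47 = 3.8213.
t = e^3.8213 = 45.661.
T = 100·t = 4566 K → 4600 K to the nearest 100 K.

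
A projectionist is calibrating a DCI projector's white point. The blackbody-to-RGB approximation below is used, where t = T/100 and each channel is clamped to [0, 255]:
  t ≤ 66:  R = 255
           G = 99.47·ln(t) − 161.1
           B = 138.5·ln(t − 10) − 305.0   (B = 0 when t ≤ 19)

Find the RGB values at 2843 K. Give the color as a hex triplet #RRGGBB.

t = 2843/100 = 28.43; the t ≤ 66 branch applies.
R = 255 by definition for t ≤ 66.
G = 99.47·ln 28.43 − 161.1 = 99.47·3.3474 − 161.1 = 171.870.
B = 138.5·ln(28.43 − 10) − 305.0 = 138.5·ln 18.43 − 305.0 = 138.5·2.9140 − 305.0 = 98.586.
Rounded: (255, 172, 99).
In hex: #FFAC63.

#FFAC63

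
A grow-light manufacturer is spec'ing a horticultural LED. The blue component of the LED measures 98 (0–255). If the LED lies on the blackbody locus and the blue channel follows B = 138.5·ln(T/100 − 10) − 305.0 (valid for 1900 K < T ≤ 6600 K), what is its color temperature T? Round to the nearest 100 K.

2800 K

ln(t − 10) = (98 + 305.0) / 138.5 = 2.9097.
t − 10 = e^2.9097 = 18.352, so t = 28.352.
T = 100·t = 2835 K → 2800 K to the nearest 100 K.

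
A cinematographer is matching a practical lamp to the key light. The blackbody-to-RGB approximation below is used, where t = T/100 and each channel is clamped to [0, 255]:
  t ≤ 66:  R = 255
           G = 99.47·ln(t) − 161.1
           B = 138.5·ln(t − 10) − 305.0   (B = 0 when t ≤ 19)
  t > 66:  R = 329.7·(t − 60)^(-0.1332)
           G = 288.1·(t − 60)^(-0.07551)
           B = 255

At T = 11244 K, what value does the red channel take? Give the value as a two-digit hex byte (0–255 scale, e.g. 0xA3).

t = 11244/100 = 112.44; the t > 66 branch applies.
R = 329.7·(112.44 − 60)^(-0.1332) = 329.7·52.44^(-0.1332) = 329.7·0.59012 = 194.563.
Rounded: 195; in hex, 0xC3.

0xC3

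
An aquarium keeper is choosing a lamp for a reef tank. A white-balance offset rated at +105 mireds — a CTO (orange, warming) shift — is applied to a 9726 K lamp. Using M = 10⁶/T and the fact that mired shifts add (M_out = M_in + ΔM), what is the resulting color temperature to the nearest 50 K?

4800 K

M_in = 10⁶/9726 = 102.82 mireds.
M_out = 102.82 + (+105) = 207.82 mireds.
T_out = 10⁶/207.82 = 4811.9 K → 4800 K.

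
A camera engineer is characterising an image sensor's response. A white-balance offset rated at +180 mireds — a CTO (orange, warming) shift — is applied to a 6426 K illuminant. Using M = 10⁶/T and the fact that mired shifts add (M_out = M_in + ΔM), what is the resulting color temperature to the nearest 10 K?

2980 K

M_in = 10⁶/6426 = 155.62 mireds.
M_out = 155.62 + (+180) = 335.62 mireds.
T_out = 10⁶/335.62 = 2979.6 K → 2980 K.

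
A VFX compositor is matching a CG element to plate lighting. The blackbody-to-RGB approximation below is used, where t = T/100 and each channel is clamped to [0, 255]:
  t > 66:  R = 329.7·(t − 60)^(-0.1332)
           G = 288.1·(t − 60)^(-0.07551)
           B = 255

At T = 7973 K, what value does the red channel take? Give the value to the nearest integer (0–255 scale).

222

t = 7973/100 = 79.73; the t > 66 branch applies.
R = 329.7·(79.73 − 60)^(-0.1332) = 329.7·19.73^(-0.1332) = 329.7·0.67219 = 221.620.
Rounded: 222.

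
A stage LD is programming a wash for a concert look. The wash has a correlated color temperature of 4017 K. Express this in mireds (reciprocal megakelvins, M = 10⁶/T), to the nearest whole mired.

249 mireds

M = 10⁶ / 4017 = 248.942 → 249 mireds.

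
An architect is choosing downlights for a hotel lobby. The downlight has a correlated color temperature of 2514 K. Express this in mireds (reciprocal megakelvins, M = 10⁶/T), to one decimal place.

M = 10⁶ / 2514 = 397.772 → 397.8 mireds.

397.8 mireds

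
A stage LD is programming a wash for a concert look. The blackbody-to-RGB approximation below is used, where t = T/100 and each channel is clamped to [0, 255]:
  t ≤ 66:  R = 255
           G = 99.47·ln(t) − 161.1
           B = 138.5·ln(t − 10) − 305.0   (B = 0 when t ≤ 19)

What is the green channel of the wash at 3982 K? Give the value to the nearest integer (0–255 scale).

t = 3982/100 = 39.82; the t ≤ 66 branch applies.
G = 99.47·ln 39.82 − 161.1 = 99.47·3.6844 − 161.1 = 205.384.
Rounded: 205.

205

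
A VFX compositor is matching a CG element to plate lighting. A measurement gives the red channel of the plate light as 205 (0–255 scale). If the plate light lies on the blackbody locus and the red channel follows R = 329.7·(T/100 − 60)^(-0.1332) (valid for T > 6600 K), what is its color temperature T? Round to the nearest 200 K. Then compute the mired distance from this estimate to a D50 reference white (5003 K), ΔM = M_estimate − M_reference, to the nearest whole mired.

-96 mireds

(t − 60)^(-0.1332) = 205/329.7 = 0.62178.
t − 60 = 0.62178^(1/-0.1332) = 0.62178^(-7.508) = 35.423, so t = 95.423.
T = 100·t = 9542 K → 9600 K to the nearest 200 K.
M_estimate = 10⁶/9600 = 104.17; M_reference = 10⁶/5003 = 199.88.
ΔM = 104.17 − 199.88 = -95.71 → -96 mireds.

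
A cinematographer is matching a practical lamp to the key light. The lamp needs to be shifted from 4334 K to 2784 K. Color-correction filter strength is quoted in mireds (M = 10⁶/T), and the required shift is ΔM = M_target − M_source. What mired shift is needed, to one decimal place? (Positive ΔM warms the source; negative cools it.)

+128.5 mireds

M_source = 10⁶/4334 = 230.734; M_target = 10⁶/2784 = 359.195.
ΔM = 359.195 − 230.734 = 128.462 → +128.5 mireds, a warming shift.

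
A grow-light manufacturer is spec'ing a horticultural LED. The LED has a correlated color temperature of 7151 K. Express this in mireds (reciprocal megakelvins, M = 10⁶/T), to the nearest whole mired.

M = 10⁶ / 7151 = 139.841 → 140 mireds.

140 mireds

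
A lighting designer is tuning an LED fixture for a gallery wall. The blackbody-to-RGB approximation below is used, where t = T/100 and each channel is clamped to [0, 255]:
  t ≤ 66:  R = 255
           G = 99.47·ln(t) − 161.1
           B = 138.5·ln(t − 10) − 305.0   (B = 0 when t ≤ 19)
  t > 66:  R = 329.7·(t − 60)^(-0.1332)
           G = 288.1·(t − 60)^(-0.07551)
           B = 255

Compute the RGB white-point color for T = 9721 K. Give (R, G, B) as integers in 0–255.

(204, 219, 255)

t = 9721/100 = 97.21; the t > 66 branch applies.
R = 329.7·(97.21 − 60)^(-0.1332) = 329.7·37.21^(-0.1332) = 329.7·0.61771 = 203.661.
G = 288.1·(97.21 − 60)^(-0.07551) = 288.1·37.21^(-0.07551) = 288.1·0.76103 = 219.252.
B = 255 by definition for t > 66.
Rounded: (204, 219, 255).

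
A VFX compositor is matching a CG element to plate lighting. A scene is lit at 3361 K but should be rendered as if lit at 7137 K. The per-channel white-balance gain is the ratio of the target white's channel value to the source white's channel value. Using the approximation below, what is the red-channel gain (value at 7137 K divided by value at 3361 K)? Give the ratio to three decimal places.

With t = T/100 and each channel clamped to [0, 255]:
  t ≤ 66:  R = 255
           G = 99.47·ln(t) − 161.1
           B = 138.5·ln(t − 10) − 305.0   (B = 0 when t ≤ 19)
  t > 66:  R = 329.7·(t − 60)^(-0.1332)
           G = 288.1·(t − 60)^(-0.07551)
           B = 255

0.935

At 3361 K (t = 33.61):
  R = 255 by definition for t ≤ 66.
At 7137 K (t = 71.37):
  R = 329.7·(71.37 − 60)^(-0.1332) = 329.7·11.37^(-0.1332) = 329.7·0.72339 = 238.502.
Gain = 238.502 / 255.000 = 0.9353 → 0.935.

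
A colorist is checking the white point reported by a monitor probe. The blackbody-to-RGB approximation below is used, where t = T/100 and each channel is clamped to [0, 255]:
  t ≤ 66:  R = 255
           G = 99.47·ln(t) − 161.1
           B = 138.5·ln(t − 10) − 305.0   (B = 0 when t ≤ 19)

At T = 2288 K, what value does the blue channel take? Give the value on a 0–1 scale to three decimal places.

t = 2288/100 = 22.88; the t ≤ 66 branch applies.
B = 138.5·ln(22.88 − 10) − 305.0 = 138.5·ln 12.88 − 305.0 = 138.5·2.5557 − 305.0 = 48.961.
On a 0–1 scale: 48.961/255 = 0.1920 → 0.192.

0.192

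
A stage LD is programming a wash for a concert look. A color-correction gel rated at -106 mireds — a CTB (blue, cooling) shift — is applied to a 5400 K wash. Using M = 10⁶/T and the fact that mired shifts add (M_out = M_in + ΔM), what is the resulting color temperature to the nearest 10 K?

M_in = 10⁶/5400 = 185.19 mireds.
M_out = 185.19 + (-106) = 79.19 mireds.
T_out = 10⁶/79.19 = 12628.6 K → 12630 K.

12630 K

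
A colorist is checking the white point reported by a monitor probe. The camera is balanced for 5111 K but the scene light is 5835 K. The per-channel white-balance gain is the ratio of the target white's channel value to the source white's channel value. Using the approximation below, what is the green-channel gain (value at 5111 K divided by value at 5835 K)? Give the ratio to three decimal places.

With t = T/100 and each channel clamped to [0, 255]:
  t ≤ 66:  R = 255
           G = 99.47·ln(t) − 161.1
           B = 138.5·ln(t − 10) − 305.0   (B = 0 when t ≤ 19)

At 5835 K (t = 58.35):
  G = 99.47·ln 58.35 − 161.1 = 99.47·4.0665 − 161.1 = 243.391.
At 5111 K (t = 51.11):
  G = 99.47·ln 51.11 − 161.1 = 99.47·3.9340 − 161.1 = 230.213.
Gain = 230.213 / 243.391 = 0.9459 → 0.946.

0.946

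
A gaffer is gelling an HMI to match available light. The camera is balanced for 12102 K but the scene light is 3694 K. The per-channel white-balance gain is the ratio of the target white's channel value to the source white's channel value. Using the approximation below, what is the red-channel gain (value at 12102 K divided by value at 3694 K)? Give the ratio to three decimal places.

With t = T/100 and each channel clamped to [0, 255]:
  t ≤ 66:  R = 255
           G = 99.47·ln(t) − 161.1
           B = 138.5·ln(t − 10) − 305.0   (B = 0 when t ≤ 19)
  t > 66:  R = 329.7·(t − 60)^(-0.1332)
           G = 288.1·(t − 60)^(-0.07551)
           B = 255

0.748

At 3694 K (t = 36.94):
  R = 255 by definition for t ≤ 66.
At 12102 K (t = 121.02):
  R = 329.7·(121.02 − 60)^(-0.1332) = 329.7·61.02^(-0.1332) = 329.7·0.57833 = 190.675.
Gain = 190.675 / 255.000 = 0.7477 → 0.748.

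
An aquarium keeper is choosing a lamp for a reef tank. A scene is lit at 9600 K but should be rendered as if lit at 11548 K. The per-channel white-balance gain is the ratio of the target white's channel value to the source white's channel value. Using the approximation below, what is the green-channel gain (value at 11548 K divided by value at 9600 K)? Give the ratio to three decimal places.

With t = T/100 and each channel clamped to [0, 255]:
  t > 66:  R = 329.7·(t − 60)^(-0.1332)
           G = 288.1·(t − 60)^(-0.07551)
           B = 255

0.968

At 9600 K (t = 96):
  G = 288.1·(96 − 60)^(-0.07551) = 288.1·36^(-0.07551) = 288.1·0.76293 = 219.800.
At 11548 K (t = 115.48):
  G = 288.1·(115.48 − 60)^(-0.07551) = 288.1·55.48^(-0.07551) = 288.1·0.73841 = 212.737.
Gain = 212.737 / 219.800 = 0.9679 → 0.968.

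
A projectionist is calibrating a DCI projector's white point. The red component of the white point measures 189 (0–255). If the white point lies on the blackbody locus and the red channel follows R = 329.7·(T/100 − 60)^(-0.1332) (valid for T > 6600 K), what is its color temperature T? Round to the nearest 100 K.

12500 K

(t − 60)^(-0.1332) = 189/329.7 = 0.57325.
t − 60 = 0.57325^(1/-0.1332) = 0.57325^(-7.508) = 65.199, so t = 125.199.
T = 100·t = 12520 K → 12500 K to the nearest 100 K.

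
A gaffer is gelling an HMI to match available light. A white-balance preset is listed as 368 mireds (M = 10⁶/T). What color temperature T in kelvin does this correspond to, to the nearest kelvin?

2717 K

T = 10⁶ / 368 = 2717.39 K → 2717 K.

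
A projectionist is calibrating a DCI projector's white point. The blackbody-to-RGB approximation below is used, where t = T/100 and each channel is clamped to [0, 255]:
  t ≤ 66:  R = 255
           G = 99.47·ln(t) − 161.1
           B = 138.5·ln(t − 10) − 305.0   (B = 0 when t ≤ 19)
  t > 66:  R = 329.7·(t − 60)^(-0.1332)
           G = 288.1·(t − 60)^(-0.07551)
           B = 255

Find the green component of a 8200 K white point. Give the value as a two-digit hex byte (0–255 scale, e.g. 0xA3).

t = 8200/100 = 82; the t > 66 branch applies.
G = 288.1·(82 − 60)^(-0.07551) = 288.1·22^(-0.07551) = 288.1·0.79183 = 228.127.
Rounded: 228; in hex, 0xE4.

0xE4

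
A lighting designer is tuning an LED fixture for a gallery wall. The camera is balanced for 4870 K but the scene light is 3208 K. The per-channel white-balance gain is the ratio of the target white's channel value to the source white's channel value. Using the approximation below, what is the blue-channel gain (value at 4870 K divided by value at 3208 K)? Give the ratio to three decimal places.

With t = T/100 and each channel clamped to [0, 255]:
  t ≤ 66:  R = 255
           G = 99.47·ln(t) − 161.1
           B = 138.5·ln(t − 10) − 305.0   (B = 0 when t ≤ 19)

At 3208 K (t = 32.08):
  B = 138.5·ln(32.08 − 10) − 305.0 = 138.5·ln 22.08 − 305.0 = 138.5·3.0947 − 305.0 = 123.612.
At 4870 K (t = 48.7):
  B = 138.5·ln(48.7 − 10) − 305.0 = 138.5·ln 38.7 − 305.0 = 138.5·3.6558 − 305.0 = 201.334.
Gain = 201.334 / 123.612 = 1.6288 → 1.629.

1.629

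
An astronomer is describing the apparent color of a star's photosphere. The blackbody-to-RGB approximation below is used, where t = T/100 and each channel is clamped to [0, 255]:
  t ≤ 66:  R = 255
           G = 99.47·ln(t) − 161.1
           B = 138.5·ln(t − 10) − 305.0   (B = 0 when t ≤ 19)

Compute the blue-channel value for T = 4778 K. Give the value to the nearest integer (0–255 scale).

t = 4778/100 = 47.78; the t ≤ 66 branch applies.
B = 138.5·ln(47.78 − 10) − 305.0 = 138.5·ln 37.78 − 305.0 = 138.5·3.6318 − 305.0 = 198.002.
Rounded: 198.

198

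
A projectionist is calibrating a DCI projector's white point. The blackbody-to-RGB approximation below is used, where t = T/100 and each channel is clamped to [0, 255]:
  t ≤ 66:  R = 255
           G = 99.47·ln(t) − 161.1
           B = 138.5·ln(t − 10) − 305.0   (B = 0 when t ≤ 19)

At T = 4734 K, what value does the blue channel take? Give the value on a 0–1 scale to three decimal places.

0.770

t = 4734/100 = 47.34; the t ≤ 66 branch applies.
B = 138.5·ln(47.34 − 10) − 305.0 = 138.5·ln 37.34 − 305.0 = 138.5·3.6201 − 305.0 = 196.379.
On a 0–1 scale: 196.379/255 = 0.7701 → 0.770.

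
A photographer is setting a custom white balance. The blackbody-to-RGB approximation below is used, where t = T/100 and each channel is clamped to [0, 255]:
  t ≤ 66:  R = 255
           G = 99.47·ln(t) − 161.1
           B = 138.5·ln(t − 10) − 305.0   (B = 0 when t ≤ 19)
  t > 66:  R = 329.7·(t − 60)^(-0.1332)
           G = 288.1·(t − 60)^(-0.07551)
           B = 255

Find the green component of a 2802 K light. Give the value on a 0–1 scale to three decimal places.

t = 2802/100 = 28.02; the t ≤ 66 branch applies.
G = 99.47·ln 28.02 − 161.1 = 99.47·3.3329 − 161.1 = 170.425.
On a 0–1 scale: 170.425/255 = 0.6683 → 0.668.

0.668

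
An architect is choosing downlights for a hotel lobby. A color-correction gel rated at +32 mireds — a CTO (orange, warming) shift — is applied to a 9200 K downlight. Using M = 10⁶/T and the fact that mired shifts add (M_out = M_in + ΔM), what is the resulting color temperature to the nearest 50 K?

7100 K

M_in = 10⁶/9200 = 108.70 mireds.
M_out = 108.70 + (+32) = 140.70 mireds.
T_out = 10⁶/140.70 = 7107.5 K → 7100 K.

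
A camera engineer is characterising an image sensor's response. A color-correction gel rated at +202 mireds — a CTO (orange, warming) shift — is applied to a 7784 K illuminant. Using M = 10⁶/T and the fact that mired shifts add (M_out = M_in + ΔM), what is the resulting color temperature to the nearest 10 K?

M_in = 10⁶/7784 = 128.47 mireds.
M_out = 128.47 + (+202) = 330.47 mireds.
T_out = 10⁶/330.47 = 3026.0 K → 3030 K.

3030 K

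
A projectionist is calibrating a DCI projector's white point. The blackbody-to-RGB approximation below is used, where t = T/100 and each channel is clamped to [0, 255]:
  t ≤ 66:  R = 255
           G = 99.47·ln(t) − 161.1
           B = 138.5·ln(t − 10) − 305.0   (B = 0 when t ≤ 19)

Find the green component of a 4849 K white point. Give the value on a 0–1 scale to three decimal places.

t = 4849/100 = 48.49; the t ≤ 66 branch applies.
G = 99.47·ln 48.49 − 161.1 = 99.47·3.8814 − 161.1 = 224.979.
On a 0–1 scale: 224.979/255 = 0.8823 → 0.882.

0.882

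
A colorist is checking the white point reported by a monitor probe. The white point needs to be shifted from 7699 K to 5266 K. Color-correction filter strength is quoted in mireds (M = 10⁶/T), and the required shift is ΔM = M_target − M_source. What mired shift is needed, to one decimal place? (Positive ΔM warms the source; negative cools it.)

+60.0 mireds

M_source = 10⁶/7699 = 129.887; M_target = 10⁶/5266 = 189.897.
ΔM = 189.897 − 129.887 = 60.010 → +60.0 mireds, a warming shift.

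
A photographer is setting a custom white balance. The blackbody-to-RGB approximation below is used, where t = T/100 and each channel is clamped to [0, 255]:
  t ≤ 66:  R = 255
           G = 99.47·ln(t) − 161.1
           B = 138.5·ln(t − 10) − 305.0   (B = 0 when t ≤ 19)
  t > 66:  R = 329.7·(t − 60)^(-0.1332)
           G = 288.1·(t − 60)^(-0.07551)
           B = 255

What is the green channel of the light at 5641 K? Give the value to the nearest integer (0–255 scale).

240

t = 5641/100 = 56.41; the t ≤ 66 branch applies.
G = 99.47·ln 56.41 − 161.1 = 99.47·4.0326 − 161.1 = 240.027.
Rounded: 240.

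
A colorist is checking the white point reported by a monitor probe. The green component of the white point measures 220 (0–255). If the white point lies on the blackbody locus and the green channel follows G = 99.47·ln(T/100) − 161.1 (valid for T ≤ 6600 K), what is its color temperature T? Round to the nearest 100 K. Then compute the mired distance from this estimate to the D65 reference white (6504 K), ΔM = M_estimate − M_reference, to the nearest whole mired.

+64 mireds

ln t = (220 + 161.1) / 99.47 = 3.8313.
t = e^3.8313 = 46.123.
T = 100·t = 4612 K → 4600 K to the nearest 100 K.
M_estimate = 10⁶/4600 = 217.39; M_reference = 10⁶/6504 = 153.75.
ΔM = 217.39 − 153.75 = 63.64 → +64 mireds.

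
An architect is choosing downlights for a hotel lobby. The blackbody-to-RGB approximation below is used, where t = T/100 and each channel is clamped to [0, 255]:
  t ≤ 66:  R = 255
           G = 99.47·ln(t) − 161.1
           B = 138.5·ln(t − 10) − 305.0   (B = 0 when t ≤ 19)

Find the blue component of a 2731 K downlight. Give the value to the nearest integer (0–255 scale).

90

t = 2731/100 = 27.31; the t ≤ 66 branch applies.
B = 138.5·ln(27.31 − 10) − 305.0 = 138.5·ln 17.31 − 305.0 = 138.5·2.8513 − 305.0 = 89.903.
Rounded: 90.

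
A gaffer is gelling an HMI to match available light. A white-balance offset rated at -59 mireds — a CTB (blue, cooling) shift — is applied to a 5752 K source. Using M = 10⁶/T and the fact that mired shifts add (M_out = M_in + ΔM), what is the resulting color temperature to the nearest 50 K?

M_in = 10⁶/5752 = 173.85 mireds.
M_out = 173.85 + (-59) = 114.85 mireds.
T_out = 10⁶/114.85 = 8706.8 K → 8700 K.

8700 K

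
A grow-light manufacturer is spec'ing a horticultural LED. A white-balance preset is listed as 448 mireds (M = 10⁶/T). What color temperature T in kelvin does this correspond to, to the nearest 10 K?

T = 10⁶ / 448 = 2232.14 K → 2230 K.

2230 K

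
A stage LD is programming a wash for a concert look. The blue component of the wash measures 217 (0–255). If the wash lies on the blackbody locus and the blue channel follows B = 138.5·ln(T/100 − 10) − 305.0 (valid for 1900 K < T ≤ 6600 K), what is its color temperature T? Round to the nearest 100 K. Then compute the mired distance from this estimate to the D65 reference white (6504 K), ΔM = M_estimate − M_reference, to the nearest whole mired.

+35 mireds

ln(t − 10) = (217 + 305.0) / 138.5 = 3.7690.
t − 10 = e^3.7690 = 43.335, so t = 53.335.
T = 100·t = 5333 K → 5300 K to the nearest 100 K.
M_estimate = 10⁶/5300 = 188.68; M_reference = 10⁶/6504 = 153.75.
ΔM = 188.68 − 153.75 = 34.93 → +35 mireds.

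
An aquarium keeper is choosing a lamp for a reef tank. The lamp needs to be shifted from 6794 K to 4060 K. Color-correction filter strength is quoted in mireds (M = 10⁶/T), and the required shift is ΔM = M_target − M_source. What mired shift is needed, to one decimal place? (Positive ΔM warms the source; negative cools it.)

+99.1 mireds

M_source = 10⁶/6794 = 147.189; M_target = 10⁶/4060 = 246.305.
ΔM = 246.305 − 147.189 = 99.117 → +99.1 mireds, a warming shift.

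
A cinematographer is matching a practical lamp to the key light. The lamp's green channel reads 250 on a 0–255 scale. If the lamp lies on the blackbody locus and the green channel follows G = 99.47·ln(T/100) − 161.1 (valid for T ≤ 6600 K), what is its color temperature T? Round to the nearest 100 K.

6200 K

ln t = (250 + 161.1) / 99.47 = 4.1329.
t = e^4.1329 = 62.359.
T = 100·t = 6236 K → 6200 K to the nearest 100 K.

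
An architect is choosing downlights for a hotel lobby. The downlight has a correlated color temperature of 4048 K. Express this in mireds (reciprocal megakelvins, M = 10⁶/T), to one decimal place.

247.0 mireds

M = 10⁶ / 4048 = 247.036 → 247.0 mireds.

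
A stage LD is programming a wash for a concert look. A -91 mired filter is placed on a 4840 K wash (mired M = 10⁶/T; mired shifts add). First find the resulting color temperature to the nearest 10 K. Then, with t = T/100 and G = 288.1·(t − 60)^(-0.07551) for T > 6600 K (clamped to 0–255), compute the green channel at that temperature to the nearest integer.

M_in = 10⁶/4840 = 206.61; M_out = 206.61 + (-91) = 115.61.
T_out = 10⁶/115.61 = 8649.7 K → 8650 K; t = 86.5.
G = 288.1·(86.5 − 60)^(-0.07551) = 288.1·26.5^(-0.07551) = 288.1·0.78078 = 224.944.
Rounded: 225.

225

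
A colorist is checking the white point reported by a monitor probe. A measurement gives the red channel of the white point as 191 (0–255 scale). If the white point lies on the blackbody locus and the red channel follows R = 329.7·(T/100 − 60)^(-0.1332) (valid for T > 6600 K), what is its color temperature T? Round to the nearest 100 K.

12000 K

(t − 60)^(-0.1332) = 191/329.7 = 0.57931.
t − 60 = 0.57931^(1/-0.1332) = 0.57931^(-7.508) = 60.245, so t = 120.245.
T = 100·t = 12025 K → 12000 K to the nearest 100 K.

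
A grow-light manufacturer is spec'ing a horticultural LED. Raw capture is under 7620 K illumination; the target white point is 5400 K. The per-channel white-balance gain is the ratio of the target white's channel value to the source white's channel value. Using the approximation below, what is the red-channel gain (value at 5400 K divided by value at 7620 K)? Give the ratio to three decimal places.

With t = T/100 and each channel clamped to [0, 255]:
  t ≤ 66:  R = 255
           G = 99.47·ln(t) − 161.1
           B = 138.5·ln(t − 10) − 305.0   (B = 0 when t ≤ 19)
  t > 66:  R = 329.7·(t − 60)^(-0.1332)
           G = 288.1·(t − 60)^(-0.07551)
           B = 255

At 7620 K (t = 76.2):
  R = 329.7·(76.2 − 60)^(-0.1332) = 329.7·16.2^(-0.1332) = 329.7·0.69007 = 227.516.
At 5400 K (t = 54):
  R = 255 by definition for t ≤ 66.
Gain = 255.000 / 227.516 = 1.1208 → 1.121.

1.121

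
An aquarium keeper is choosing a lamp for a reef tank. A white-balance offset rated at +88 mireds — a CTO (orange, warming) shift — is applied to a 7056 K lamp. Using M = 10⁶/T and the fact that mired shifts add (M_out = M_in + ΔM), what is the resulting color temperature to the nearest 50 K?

4350 K

M_in = 10⁶/7056 = 141.72 mireds.
M_out = 141.72 + (+88) = 229.72 mireds.
T_out = 10⁶/229.72 = 4353.1 K → 4350 K.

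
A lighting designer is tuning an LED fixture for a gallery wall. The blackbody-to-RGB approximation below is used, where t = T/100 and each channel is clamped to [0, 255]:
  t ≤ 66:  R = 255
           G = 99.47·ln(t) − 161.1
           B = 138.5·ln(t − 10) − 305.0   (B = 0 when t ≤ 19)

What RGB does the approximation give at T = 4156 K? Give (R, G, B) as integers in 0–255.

(255, 210, 173)

t = 4156/100 = 41.56; the t ≤ 66 branch applies.
R = 255 by definition for t ≤ 66.
G = 99.47·ln 41.56 − 161.1 = 99.47·3.7271 − 161.1 = 209.638.
B = 138.5·ln(41.56 − 10) − 305.0 = 138.5·ln 31.56 − 305.0 = 138.5·3.4519 − 305.0 = 173.087.
Rounded: (255, 210, 173).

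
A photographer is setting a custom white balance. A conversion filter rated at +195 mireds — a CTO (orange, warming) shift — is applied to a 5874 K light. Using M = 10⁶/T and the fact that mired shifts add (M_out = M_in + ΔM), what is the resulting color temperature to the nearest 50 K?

2750 K

M_in = 10⁶/5874 = 170.24 mireds.
M_out = 170.24 + (+195) = 365.24 mireds.
T_out = 10⁶/365.24 = 2737.9 K → 2750 K.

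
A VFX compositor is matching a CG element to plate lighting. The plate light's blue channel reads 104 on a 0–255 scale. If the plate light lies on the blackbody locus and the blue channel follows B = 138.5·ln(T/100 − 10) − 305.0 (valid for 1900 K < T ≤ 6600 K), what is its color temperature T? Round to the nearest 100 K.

2900 K

ln(t − 10) = (104 + 305.0) / 138.5 = 2.9531.
t − 10 = e^2.9531 = 19.165, so t = 29.165.
T = 100·t = 2916 K → 2900 K to the nearest 100 K.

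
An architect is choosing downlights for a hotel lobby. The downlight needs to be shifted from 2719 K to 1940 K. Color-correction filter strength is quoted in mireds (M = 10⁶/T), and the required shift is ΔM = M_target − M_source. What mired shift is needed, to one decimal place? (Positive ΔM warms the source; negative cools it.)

M_source = 10⁶/2719 = 367.782; M_target = 10⁶/1940 = 515.464.
ΔM = 515.464 − 367.782 = 147.682 → +147.7 mireds, a warming shift.

+147.7 mireds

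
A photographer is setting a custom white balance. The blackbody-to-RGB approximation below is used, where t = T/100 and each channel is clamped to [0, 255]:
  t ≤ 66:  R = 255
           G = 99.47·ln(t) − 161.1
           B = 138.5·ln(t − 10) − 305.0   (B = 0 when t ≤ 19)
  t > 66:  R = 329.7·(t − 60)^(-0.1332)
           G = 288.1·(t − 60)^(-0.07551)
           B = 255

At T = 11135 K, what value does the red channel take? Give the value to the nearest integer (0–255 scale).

t = 11135/100 = 111.35; the t > 66 branch applies.
R = 329.7·(111.35 − 60)^(-0.1332) = 329.7·51.35^(-0.1332) = 329.7·0.59177 = 195.108.
Rounded: 195.

195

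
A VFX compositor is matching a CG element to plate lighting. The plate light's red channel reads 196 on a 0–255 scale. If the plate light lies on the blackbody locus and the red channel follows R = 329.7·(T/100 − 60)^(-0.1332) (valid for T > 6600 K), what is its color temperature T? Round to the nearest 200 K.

(t − 60)^(-0.1332) = 196/329.7 = 0.59448.
t − 60 = 0.59448^(1/-0.1332) = 0.59448^(-7.508) = 49.621, so t = 109.621.
T = 100·t = 10962 K → 11000 K to the nearest 200 K.

11000 K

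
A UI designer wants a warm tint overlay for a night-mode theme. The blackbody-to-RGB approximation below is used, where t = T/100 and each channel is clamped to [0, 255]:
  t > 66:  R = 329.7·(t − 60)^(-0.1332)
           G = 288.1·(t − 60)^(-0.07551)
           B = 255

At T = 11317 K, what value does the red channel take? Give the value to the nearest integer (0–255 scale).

194

t = 11317/100 = 113.17; the t > 66 branch applies.
R = 329.7·(113.17 − 60)^(-0.1332) = 329.7·53.17^(-0.1332) = 329.7·0.58904 = 194.205.
Rounded: 194.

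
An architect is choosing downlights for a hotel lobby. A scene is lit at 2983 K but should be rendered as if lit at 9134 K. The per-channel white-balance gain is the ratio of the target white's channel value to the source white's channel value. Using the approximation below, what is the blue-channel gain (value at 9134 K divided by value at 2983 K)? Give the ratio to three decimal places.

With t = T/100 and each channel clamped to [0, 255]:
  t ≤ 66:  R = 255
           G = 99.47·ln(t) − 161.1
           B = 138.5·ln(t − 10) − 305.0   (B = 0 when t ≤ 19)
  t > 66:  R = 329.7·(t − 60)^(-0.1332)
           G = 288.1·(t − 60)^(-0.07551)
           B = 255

2.345

At 2983 K (t = 29.83):
  B = 138.5·ln(29.83 − 10) − 305.0 = 138.5·ln 19.83 − 305.0 = 138.5·2.9872 − 305.0 = 108.727.
At 9134 K (t = 91.34):
  B = 255 by definition for t > 66.
Gain = 255.000 / 108.727 = 2.3453 → 2.345.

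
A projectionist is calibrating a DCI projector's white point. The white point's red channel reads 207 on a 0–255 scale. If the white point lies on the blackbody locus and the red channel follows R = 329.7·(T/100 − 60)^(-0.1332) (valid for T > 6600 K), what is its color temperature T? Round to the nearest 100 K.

(t − 60)^(-0.1332) = 207/329.7 = 0.62784.
t − 60 = 0.62784^(1/-0.1332) = 0.62784^(-7.508) = 32.933, so t = 92.933.
T = 100·t = 9293 K → 9300 K to the nearest 100 K.

9300 K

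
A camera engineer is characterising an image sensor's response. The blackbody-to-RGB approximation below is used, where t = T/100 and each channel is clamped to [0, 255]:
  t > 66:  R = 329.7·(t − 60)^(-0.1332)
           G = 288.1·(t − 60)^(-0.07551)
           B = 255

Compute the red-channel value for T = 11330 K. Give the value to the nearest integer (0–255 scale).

t = 11330/100 = 113.3; the t > 66 branch applies.
R = 329.7·(113.3 − 60)^(-0.1332) = 329.7·53.3^(-0.1332) = 329.7·0.58884 = 194.142.
Rounded: 194.

194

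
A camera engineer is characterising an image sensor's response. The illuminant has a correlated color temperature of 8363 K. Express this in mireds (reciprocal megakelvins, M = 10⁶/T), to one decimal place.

M = 10⁶ / 8363 = 119.574 → 119.6 mireds.

119.6 mireds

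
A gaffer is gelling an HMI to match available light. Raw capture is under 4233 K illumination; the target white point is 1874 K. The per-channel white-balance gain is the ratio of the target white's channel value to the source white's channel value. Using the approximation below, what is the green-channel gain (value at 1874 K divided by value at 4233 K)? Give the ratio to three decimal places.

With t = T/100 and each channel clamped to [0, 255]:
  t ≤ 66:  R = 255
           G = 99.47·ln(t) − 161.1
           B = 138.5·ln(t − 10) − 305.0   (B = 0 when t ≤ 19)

0.617

At 4233 K (t = 42.33):
  G = 99.47·ln 42.33 − 161.1 = 99.47·3.7455 − 161.1 = 211.464.
At 1874 K (t = 18.74):
  G = 99.47·ln 18.74 − 161.1 = 99.47·2.9307 − 161.1 = 130.413.
Gain = 130.413 / 211.464 = 0.6167 → 0.617.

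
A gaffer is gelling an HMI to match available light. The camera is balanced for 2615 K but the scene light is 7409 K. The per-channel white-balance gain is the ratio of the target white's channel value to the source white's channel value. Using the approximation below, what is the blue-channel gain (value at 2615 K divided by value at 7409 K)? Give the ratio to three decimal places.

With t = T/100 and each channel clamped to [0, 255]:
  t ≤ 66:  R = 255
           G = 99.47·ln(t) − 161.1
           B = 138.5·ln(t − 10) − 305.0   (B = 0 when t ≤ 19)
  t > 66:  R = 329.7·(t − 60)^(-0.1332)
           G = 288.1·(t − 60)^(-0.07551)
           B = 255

0.315

At 7409 K (t = 74.09):
  B = 255 by definition for t > 66.
At 2615 K (t = 26.15):
  B = 138.5·ln(26.15 − 10) − 305.0 = 138.5·ln 16.15 − 305.0 = 138.5·2.7819 − 305.0 = 80.296.
Gain = 80.296 / 255.000 = 0.3149 → 0.315.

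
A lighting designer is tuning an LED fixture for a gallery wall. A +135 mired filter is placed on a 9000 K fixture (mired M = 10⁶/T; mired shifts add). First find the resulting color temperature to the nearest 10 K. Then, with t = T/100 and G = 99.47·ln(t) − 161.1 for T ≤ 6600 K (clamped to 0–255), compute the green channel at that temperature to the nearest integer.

M_in = 10⁶/9000 = 111.11; M_out = 111.11 + (+135) = 246.11.
T_out = 10⁶/246.11 = 4063.2 K → 4060 K; t = 40.6.
G = 99.47·ln 40.6 − 161.1 = 99.47·3.7038 − 161.1 = 207.314.
Rounded: 207.

207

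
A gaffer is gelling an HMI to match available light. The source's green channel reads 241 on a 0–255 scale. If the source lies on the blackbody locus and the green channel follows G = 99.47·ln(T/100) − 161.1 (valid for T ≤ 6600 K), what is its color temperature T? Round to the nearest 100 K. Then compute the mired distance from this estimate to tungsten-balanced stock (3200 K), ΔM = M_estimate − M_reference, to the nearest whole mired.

ln t = (241 + 161.1) / 99.47 = 4.0424.
t = e^4.0424 = 56.964.
T = 100·t = 5696 K → 5700 K to the nearest 100 K.
M_estimate = 10⁶/5700 = 175.44; M_reference = 10⁶/3200 = 312.50.
ΔM = 175.44 − 312.50 = -137.06 → -137 mireds.

-137 mireds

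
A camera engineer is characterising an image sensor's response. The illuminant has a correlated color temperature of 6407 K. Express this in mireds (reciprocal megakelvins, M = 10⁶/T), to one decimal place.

156.1 mireds

M = 10⁶ / 6407 = 156.079 → 156.1 mireds.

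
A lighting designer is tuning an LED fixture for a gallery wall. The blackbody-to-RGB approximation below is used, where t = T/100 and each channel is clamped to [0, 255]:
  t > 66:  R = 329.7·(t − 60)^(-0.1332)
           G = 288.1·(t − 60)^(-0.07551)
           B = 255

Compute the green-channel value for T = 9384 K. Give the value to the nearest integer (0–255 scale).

221

t = 9384/100 = 93.84; the t > 66 branch applies.
G = 288.1·(93.84 − 60)^(-0.07551) = 288.1·33.84^(-0.07551) = 288.1·0.76650 = 220.829.
Rounded: 221.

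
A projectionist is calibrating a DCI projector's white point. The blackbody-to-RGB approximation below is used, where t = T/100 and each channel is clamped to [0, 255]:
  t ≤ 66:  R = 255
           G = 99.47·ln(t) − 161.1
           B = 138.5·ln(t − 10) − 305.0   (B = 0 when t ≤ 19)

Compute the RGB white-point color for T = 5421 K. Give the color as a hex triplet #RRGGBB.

t = 5421/100 = 54.21; the t ≤ 66 branch applies.
R = 255 by definition for t ≤ 66.
G = 99.47·ln 54.21 − 161.1 = 99.47·3.9929 − 161.1 = 236.070.
B = 138.5·ln(54.21 − 10) − 305.0 = 138.5·ln 44.21 − 305.0 = 138.5·3.7890 − 305.0 = 219.770.
Rounded: (255, 236, 220).
In hex: #FFECDC.

#FFECDC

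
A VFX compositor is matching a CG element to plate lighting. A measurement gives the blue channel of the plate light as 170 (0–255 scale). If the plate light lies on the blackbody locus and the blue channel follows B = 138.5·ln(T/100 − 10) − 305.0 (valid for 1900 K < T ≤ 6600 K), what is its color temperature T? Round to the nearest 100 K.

4100 K

ln(t − 10) = (170 + 305.0) / 138.5 = 3.4296.
t − 10 = e^3.4296 = 30.864, so t = 40.864.
T = 100·t = 4086 K → 4100 K to the nearest 100 K.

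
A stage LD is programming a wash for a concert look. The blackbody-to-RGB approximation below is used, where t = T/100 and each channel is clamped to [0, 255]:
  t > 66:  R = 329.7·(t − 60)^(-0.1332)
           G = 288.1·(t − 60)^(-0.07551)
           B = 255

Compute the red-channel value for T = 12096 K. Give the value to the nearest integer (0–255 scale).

191

t = 12096/100 = 120.96; the t > 66 branch applies.
R = 329.7·(120.96 − 60)^(-0.1332) = 329.7·60.96^(-0.1332) = 329.7·0.57840 = 190.700.
Rounded: 191.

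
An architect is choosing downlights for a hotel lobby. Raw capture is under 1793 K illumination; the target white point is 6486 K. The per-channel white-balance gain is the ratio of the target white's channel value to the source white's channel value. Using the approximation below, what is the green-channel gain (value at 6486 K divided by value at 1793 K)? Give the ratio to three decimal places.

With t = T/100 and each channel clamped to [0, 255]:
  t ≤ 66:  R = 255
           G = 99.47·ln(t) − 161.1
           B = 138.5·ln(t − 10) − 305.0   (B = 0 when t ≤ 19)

2.015

At 1793 K (t = 17.93):
  G = 99.47·ln 17.93 − 161.1 = 99.47·2.8865 − 161.1 = 126.018.
At 6486 K (t = 64.86):
  G = 99.47·ln 64.86 − 161.1 = 99.47·4.1722 − 161.1 = 253.912.
Gain = 253.912 / 126.018 = 2.0149 → 2.015.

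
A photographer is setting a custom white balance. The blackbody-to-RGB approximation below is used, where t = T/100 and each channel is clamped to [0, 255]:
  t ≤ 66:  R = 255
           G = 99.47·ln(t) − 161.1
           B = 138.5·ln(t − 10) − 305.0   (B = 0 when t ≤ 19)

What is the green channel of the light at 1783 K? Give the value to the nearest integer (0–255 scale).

125

t = 1783/100 = 17.83; the t ≤ 66 branch applies.
G = 99.47·ln 17.83 − 161.1 = 99.47·2.8809 − 161.1 = 125.461.
Rounded: 125.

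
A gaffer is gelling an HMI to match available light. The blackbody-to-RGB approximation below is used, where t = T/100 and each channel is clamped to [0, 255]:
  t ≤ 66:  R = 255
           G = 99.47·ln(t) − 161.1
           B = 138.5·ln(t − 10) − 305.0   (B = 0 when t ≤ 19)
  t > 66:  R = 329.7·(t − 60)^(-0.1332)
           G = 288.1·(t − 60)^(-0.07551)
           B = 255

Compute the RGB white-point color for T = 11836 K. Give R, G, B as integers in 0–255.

R=192, G=212, B=255

t = 11836/100 = 118.36; the t > 66 branch applies.
R = 329.7·(118.36 − 60)^(-0.1332) = 329.7·58.36^(-0.1332) = 329.7·0.58177 = 191.811.
G = 288.1·(118.36 − 60)^(-0.07551) = 288.1·58.36^(-0.07551) = 288.1·0.73560 = 211.926.
B = 255 by definition for t > 66.
Rounded: (192, 212, 255).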